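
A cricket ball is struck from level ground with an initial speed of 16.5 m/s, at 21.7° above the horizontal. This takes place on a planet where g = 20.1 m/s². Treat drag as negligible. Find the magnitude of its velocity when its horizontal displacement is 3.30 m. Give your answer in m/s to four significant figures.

Horizontal component vₓ = 16.50 cos 21.7° = 15.33 m/s; vertical v_y0 = 16.50 sin 21.7° = 6.101 m/s.
x = vₓ t ⇒ t = 3.30/15.33 = 0.2153 s.
Vertical velocity there: v_y = v_y0 − g t = 6.101 − 20.1 × 0.2153 = 1.774 m/s.
Speed: √(vₓ² + v_y²) = √(15.33² + 1.774²) = 15.43 m/s.

15.43 m/s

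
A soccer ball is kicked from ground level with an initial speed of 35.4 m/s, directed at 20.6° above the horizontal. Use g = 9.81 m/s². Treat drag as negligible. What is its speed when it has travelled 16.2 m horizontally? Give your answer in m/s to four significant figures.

Resolve: vₓ = 35.40 cos 20.6° = 33.14 m/s and v_y0 = 35.40 sin 20.6° = 12.46 m/s.
Time to reach x = 16.2 m: t = x/vₓ = 16.2/33.14 = 0.4889 s.
Vertical velocity there: v_y = v_y0 − g t = 12.46 − 9.81 × 0.4889 = 7.659 m/s.
Speed: √(vₓ² + v_y²) = √(33.14² + 7.659²) = 34.01 m/s.

34.01 m/s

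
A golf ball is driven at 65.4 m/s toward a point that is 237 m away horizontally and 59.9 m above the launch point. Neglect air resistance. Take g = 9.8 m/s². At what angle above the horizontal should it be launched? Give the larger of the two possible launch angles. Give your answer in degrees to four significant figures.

Trajectory: y = x tanθ − g x² (1 + tan²θ)/(2v₀²). With x = 237, y = 59.9, v₀ = 65.4, g = 9.80:
64.35 tan²θ − 237 tanθ + (124.2) = 0.
tanθ = [237 ± √(237² − 4 × 64.35 × (124.2))] / (2 × 64.35) = (237 ± 155.5) / 128.7, giving tanθ = 0.6331 or 3.050.
θ = 32.34° or 71.85°; the larger is 71.85°.

71.85°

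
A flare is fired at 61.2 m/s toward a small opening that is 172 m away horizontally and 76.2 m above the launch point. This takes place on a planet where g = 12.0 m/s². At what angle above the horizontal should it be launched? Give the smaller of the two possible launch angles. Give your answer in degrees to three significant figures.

Trajectory: y = x tanθ − g x² (1 + tan²θ)/(2v₀²). With x = 172, y = 76.2, v₀ = 61.2, g = 12.0:
47.39 tan²θ − 172 tanθ + (123.6) = 0.
tanθ = [172 ± √(172² − 4 × 47.39 × (123.6))] / (2 × 47.39) = (172 ± 78.45) / 94.78, giving tanθ = 0.9869 or 2.642.
θ = 44.62° or 69.27°; the smaller is 44.62°.

44.6°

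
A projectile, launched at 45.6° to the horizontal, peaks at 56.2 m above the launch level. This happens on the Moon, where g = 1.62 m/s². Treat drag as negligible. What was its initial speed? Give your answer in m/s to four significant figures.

At the peak v_y = 0, so v_y0 = √(2gH) = √(2 × 1.62 × 56.2) = 13.49 m/s.
v_y0 = v₀ sin θ ⇒ v₀ = 13.49 / sin 45.6° = 18.89 m/s.

18.89 m/s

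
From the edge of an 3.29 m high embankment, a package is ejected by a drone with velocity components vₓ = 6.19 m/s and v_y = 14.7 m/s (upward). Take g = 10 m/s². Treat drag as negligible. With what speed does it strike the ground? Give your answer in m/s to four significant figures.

Vertical motion (up positive, ground at y = 0): 5.000 t² − (14.70) t − 3.29 = 0, so t = (14.70 + √(14.70² + 2·10.0·3.29)) / 10.0 = (14.70 + 16.79) / 10.0 = 3.149 s.
Vertical velocity at impact: v_y = v_y0 − g t = 14.70 − 10.0 × 3.149 = −16.79 m/s.
Speed: |v| = √(vₓ² + v_y²) = √(6.190² + 16.79²) = 17.89 m/s.

17.89 m/s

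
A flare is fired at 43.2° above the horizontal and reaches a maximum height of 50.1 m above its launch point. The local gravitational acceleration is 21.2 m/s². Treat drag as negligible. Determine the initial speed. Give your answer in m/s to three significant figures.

67.3 m/s

At the peak v_y = 0, so v_y0 = √(2gH) = √(2 × 21.2 × 50.1) = 46.09 m/s.
v_y0 = v₀ sin θ ⇒ v₀ = 46.09 / sin 43.2° = 67.33 m/s.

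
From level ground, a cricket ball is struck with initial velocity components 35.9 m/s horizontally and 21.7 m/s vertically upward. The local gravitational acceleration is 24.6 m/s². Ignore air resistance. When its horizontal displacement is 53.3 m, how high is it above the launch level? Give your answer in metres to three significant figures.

x = vₓ t ⇒ t = 53.3/35.90 = 1.485 s.
Height: y = v_y0 t − ½ g t² = 21.70 × 1.485 − 12.30 × 1.485² = 32.22 − 27.11 = 5.105 m.

5.10 m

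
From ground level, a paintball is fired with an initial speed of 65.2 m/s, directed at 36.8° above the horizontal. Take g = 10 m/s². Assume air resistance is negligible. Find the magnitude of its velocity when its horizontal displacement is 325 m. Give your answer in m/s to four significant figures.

Components: vₓ = 65.20 cos 36.8° = 52.21 m/s, v_y0 = 65.20 sin 36.8° = 39.06 m/s.
Time to reach x = 325 m: t = x/vₓ = 325/52.21 = 6.225 s.
Vertical velocity there: v_y = v_y0 − g t = 39.06 − 10.0 × 6.225 = −23.20 m/s.
Speed: √(vₓ² + v_y²) = √(52.21² + 23.20²) = 57.13 m/s.

57.13 m/s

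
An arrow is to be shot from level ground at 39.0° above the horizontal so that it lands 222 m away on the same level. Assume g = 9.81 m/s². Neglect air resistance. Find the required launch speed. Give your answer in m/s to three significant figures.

From R = (v₀² / g) sin 2θ: v₀ = √(gR / sin 2θ).
v₀ = √(9.81 × 222 / sin 78.00°) = √(2178 / 0.9781) = √2226.5 = 47.19 m/s.

47.2 m/s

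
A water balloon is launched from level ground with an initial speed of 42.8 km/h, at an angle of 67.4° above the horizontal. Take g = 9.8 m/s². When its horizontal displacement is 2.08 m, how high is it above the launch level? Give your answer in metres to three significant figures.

3.98 m

Convert: 42.8 km/h = 42.8/3.6 = 11.89 m/s.
Components: vₓ = 11.89 cos 67.4° = 4.569 m/s, v_y0 = 11.89 sin 67.4° = 10.98 m/s.
Time to reach x = 2.08 m: t = x/vₓ = 2.08/4.569 = 0.4553 s.
Height: y = v_y0 t − ½ g t² = 10.98 × 0.4553 − 4.900 × 0.4553² = 4.997 − 1.016 = 3.981 m.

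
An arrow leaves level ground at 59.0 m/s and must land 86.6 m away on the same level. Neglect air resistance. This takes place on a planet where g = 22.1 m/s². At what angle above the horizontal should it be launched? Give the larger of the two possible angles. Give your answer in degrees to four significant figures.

Level-ground range R = v₀² sin(2θ)/g ⇒ sin(2θ) = gR/v₀² = 22.1 × 86.6 / 59.0² = 0.5498.
2θ = 33.35° or 180° − 33.35° = 146.6°, so θ = 16.68° or 73.32°.
The larger angle is 73.32°.

73.32°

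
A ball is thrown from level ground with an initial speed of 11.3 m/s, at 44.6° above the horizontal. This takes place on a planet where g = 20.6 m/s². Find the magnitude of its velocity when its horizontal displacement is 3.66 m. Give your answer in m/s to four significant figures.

8.173 m/s

Resolve: vₓ = 11.30 cos 44.6° = 8.046 m/s and v_y0 = 11.30 sin 44.6° = 7.934 m/s.
At x = 3.66 m, t = x/vₓ = 3.66/8.046 = 0.4549 s.
Vertical velocity there: v_y = v_y0 − g t = 7.934 − 20.6 × 0.4549 = −1.436 m/s.
Speed: √(vₓ² + v_y²) = √(8.046² + 1.436²) = 8.173 m/s.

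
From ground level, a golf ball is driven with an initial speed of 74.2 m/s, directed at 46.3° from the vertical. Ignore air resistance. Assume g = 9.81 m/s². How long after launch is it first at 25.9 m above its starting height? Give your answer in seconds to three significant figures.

Horizontal component vₓ = 74.20 sin 46.3° = 53.64 m/s; vertical v_y0 = 74.20 cos 46.3° = 51.26 m/s.
Set y = v_y0 t − ½ g t² = 25.9: 4.905 t² − 51.26 t + 25.9 = 0.
Quadratic formula: t = (51.26 ± √2119.8) / 9.81 = (51.26 ± 46.04) / 9.81 → t = 0.5323 s or 9.919 s.
The first (ascending) time is 0.5323 s.

0.532 s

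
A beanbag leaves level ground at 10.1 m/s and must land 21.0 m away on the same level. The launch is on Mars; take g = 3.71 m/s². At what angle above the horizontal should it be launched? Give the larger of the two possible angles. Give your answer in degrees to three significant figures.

Level-ground range R = v₀² sin(2θ)/g ⇒ sin(2θ) = gR/v₀² = 3.71 × 21.0 / 10.1² = 0.7637.
2θ = 49.80° or 180° − 49.80° = 130.2°, so θ = 24.90° or 65.10°.
The larger angle is 65.10°.

65.1°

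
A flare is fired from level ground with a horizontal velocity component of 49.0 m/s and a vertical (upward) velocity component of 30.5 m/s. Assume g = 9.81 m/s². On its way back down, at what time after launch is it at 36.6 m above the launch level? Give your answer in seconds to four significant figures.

Height y(t) = 30.50 t − 4.905 t² = 36.6 gives 4.905 t² − 30.50 t + 36.6 = 0.
t = [30.50 ± √(30.50² − 2·9.81·36.6)] / 9.81 = (30.50 ± 14.57) / 9.81, so t = 1.624 s or t = 4.594 s.
The descending-branch root is 4.594 s.

4.594 s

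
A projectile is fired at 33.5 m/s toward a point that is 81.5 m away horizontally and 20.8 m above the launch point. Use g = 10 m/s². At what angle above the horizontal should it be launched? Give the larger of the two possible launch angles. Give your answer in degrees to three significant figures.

61.2°

Trajectory: y = x tanθ − g x² (1 + tan²θ)/(2v₀²). With x = 81.5, y = 20.8, v₀ = 33.5, g = 10.0:
29.59 tan²θ − 81.5 tanθ + (50.39) = 0.
tanθ = [81.5 ± √(81.5² − 4 × 29.59 × (50.39))] / (2 × 29.59) = (81.5 ± 26.02) / 59.19, giving tanθ = 0.9374 or 1.817.
θ = 43.15° or 61.17°; the larger is 61.17°.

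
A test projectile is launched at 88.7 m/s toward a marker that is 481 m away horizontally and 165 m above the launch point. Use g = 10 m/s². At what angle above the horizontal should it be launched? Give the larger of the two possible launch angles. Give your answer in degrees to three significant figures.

Trajectory: y = x tanθ − g x² (1 + tan²θ)/(2v₀²). With x = 481, y = 165, v₀ = 88.7, g = 10.0:
147.0 tan²θ − 481 tanθ + (312.0) = 0.
tanθ = [481 ± √(481² − 4 × 147.0 × (312.0))] / (2 × 147.0) = (481 ± 218.7) / 294.1, giving tanθ = 0.8919 or 2.380.
θ = 41.73° or 67.21°; the larger is 67.21°.

67.2°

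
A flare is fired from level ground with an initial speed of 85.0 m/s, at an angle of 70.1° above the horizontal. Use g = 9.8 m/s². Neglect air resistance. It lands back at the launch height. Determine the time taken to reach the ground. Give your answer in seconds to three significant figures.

Resolve: vₓ = 85.00 cos 70.1° = 28.93 m/s and v_y0 = 85.00 sin 70.1° = 79.92 m/s.
Landing at launch height ⇒ T = 2 v_y0 / g = 2 × 79.92 / 9.80 = 16.31 s.

16.3 s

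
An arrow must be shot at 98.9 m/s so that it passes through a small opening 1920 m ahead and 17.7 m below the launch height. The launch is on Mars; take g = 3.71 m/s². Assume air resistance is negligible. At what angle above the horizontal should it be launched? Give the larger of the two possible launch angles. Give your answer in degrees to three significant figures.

66.7°

Trajectory: y = x tanθ − g x² (1 + tan²θ)/(2v₀²). With x = 1920, y = −17.7, v₀ = 98.9, g = 3.71:
699.1 tan²θ − 1920 tanθ + (681.4) = 0.
tanθ = [1920 ± √(1920² − 4 × 699.1 × (681.4))] / (2 × 699.1) = (1920 ± 1334) / 1398, giving tanθ = 0.4188 or 2.328.
θ = 22.72° or 66.75°; the larger is 66.75°.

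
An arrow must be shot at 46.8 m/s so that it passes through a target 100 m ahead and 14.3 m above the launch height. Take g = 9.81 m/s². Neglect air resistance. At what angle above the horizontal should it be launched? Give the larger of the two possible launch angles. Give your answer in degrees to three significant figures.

76.2°

Trajectory: y = x tanθ − g x² (1 + tan²θ)/(2v₀²). With x = 100, y = 14.3, v₀ = 46.8, g = 9.81:
22.39 tan²θ − 100 tanθ + (36.69) = 0.
tanθ = [100 ± √(100² − 4 × 22.39 × (36.69))] / (2 × 22.39) = (100 ± 81.93) / 44.79, giving tanθ = 0.4034 or 4.062.
θ = 21.97° or 76.17°; the larger is 76.17°.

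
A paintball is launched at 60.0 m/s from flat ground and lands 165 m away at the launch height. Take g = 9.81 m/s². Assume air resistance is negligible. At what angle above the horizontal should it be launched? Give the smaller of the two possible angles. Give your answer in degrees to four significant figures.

Level-ground range R = v₀² sin(2θ)/g ⇒ sin(2θ) = gR/v₀² = 9.81 × 165 / 60.0² = 0.4496.
2θ = 26.72° or 180° − 26.72° = 153.3°, so θ = 13.36° or 76.64°.
The smaller angle is 13.36°.

13.36°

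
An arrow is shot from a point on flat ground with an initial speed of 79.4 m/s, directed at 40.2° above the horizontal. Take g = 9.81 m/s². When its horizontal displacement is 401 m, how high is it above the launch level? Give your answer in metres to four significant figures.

124.4 m

Components: vₓ = 79.40 cos 40.2° = 60.65 m/s, v_y0 = 79.40 sin 40.2° = 51.25 m/s.
x = vₓ t ⇒ t = 401/60.65 = 6.612 s.
Height: y = v_y0 t − ½ g t² = 51.25 × 6.612 − 4.905 × 6.612² = 338.9 − 214.5 = 124.4 m.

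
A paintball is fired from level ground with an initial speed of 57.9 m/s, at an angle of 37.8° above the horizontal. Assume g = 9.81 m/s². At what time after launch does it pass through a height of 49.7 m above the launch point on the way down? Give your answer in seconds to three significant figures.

Components: vₓ = 57.90 cos 37.8° = 45.75 m/s, v_y0 = 57.90 sin 37.8° = 35.49 m/s.
Height y(t) = 35.49 t − 4.905 t² = 49.7 gives 4.905 t² − 35.49 t + 49.7 = 0.
Quadratic formula: t = (35.49 ± √284.24) / 9.81 = (35.49 ± 16.86) / 9.81 → t = 1.899 s or 5.336 s.
The descending-branch root is 5.336 s.

5.34 s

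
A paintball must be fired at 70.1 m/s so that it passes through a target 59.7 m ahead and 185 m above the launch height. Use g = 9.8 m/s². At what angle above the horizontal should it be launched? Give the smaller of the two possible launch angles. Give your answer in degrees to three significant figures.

76.7°

Trajectory: y = x tanθ − g x² (1 + tan²θ)/(2v₀²). With x = 59.7, y = 185, v₀ = 70.1, g = 9.80:
3.554 tan²θ − 59.7 tanθ + (188.6) = 0.
tanθ = [59.7 ± √(59.7² − 4 × 3.554 × (188.6))] / (2 × 3.554) = (59.7 ± 29.73) / 7.108, giving tanθ = 4.217 or 12.58.
θ = 76.66° or 85.46°; the smaller is 76.66°.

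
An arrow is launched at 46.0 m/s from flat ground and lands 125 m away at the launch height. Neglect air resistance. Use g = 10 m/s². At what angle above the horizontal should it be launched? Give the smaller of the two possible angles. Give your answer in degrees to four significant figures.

18.10°

R = v₀² sin 2θ / g gives sin 2θ = gR/v₀² = 10.0·125/46.0² = 0.5907.
2θ = 36.21° or 180° − 36.21° = 143.8°, so θ = 18.10° or 71.90°.
The smaller angle is 18.10°.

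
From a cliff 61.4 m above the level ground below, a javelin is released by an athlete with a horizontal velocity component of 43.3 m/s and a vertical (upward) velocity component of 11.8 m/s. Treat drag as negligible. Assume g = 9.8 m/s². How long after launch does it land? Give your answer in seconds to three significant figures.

Vertical motion (up positive, ground at y = 0): 4.900 t² − (11.80) t − 61.4 = 0, so t = (11.80 + √(11.80² + 2·9.80·61.4)) / 9.80 = (11.80 + 36.64) / 9.80 = 4.943 s.

4.94 s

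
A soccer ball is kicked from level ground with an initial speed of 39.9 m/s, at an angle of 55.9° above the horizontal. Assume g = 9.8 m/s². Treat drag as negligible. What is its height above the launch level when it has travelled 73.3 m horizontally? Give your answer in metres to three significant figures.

55.7 m

Resolve: vₓ = 39.90 cos 55.9° = 22.37 m/s and v_y0 = 39.90 sin 55.9° = 33.04 m/s.
Time to reach x = 73.3 m: t = x/vₓ = 73.3/22.37 = 3.277 s.
Height: y = v_y0 t − ½ g t² = 33.04 × 3.277 − 4.900 × 3.277² = 108.3 − 52.61 = 55.65 m.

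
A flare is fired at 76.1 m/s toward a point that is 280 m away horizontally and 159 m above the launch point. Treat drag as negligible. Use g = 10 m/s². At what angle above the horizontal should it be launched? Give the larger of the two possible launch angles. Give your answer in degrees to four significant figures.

Trajectory: y = x tanθ − g x² (1 + tan²θ)/(2v₀²). With x = 280, y = 159, v₀ = 76.1, g = 10.0:
67.69 tan²θ − 280 tanθ + (226.7) = 0.
tanθ = [280 ± √(280² − 4 × 67.69 × (226.7))] / (2 × 67.69) = (280 ± 130.5) / 135.4, giving tanθ = 1.105 or 3.032.
θ = 47.84° or 71.75°; the larger is 71.75°.

71.75°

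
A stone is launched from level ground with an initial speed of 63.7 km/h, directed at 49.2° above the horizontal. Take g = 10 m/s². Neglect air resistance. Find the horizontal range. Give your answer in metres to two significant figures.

31 m

Convert: 63.7 km/h = 63.7/3.6 = 17.69 m/s.
Components: vₓ = 17.69 cos 49.2° = 11.56 m/s, v_y0 = 17.69 sin 49.2° = 13.39 m/s.
Flight time T = 2 v_y0 / g = 2.679 s.
Horizontal distance R = vₓ T = 11.56 × 2.679 = 30.97 m.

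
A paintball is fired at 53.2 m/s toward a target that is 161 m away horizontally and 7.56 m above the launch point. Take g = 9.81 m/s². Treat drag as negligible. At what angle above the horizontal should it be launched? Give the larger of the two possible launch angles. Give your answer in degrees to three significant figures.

Trajectory: y = x tanθ − g x² (1 + tan²θ)/(2v₀²). With x = 161, y = 7.56, v₀ = 53.2, g = 9.81:
44.92 tan²θ − 161 tanθ + (52.48) = 0.
tanθ = [161 ± √(161² − 4 × 44.92 × (52.48))] / (2 × 44.92) = (161 ± 128.4) / 89.85, giving tanθ = 0.3627 or 3.221.
θ = 19.93° or 72.75°; the larger is 72.75°.

72.8°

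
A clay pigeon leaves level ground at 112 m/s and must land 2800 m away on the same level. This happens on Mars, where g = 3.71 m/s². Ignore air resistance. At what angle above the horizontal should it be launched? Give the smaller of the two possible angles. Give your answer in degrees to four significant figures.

27.95°

From R = (v₀²/g) sin 2θ: sin 2θ = 3.71 × 2800 / 12544 = 0.8281.
2θ = 55.91° or 180° − 55.91° = 124.1°, so θ = 27.95° or 62.05°.
The smaller angle is 27.95°.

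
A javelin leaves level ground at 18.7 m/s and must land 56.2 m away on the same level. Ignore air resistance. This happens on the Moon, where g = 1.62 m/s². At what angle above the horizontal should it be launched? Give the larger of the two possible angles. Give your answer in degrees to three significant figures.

82.5°

From R = (v₀²/g) sin 2θ: sin 2θ = 1.62 × 56.2 / 349.69 = 0.2604.
2θ = 15.09° or 180° − 15.09° = 164.9°, so θ = 7.546° or 82.45°.
The larger angle is 82.45°.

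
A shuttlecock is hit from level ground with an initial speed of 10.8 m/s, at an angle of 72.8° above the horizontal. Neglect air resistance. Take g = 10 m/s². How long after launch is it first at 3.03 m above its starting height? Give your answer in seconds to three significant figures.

0.355 s

Components: vₓ = 10.80 cos 72.8° = 3.194 m/s, v_y0 = 10.80 sin 72.8° = 10.32 m/s.
Height y(t) = 10.32 t − 5.000 t² = 3.03 gives 5.000 t² − 10.32 t + 3.03 = 0.
t = [10.32 ± √(10.32² − 2·10.0·3.03)] / 10.0 = (10.32 ± 6.771) / 10.0, so t = 0.3546 s or t = 1.709 s.
The first (ascending) time is 0.3546 s.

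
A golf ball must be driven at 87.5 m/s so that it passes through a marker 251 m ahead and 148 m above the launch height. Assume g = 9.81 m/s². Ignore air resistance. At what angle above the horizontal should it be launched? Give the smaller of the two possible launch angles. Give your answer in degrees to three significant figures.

Trajectory: y = x tanθ − g x² (1 + tan²θ)/(2v₀²). With x = 251, y = 148, v₀ = 87.5, g = 9.81:
40.36 tan²θ − 251 tanθ + (188.4) = 0.
tanθ = [251 ± √(251² − 4 × 40.36 × (188.4))] / (2 × 40.36) = (251 ± 180.5) / 80.72, giving tanθ = 0.8730 or 5.346.
θ = 41.12° or 79.40°; the smaller is 41.12°.

41.1°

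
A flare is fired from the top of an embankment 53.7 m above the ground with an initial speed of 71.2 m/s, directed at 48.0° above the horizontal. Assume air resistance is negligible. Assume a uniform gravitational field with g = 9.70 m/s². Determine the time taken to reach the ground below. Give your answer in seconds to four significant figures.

Resolve: vₓ = 71.20 cos 48.0° = 47.64 m/s and v_y0 = 71.20 sin 48.0° = 52.91 m/s.
Vertical motion (up positive, ground at y = 0): 4.850 t² − (52.91) t − 53.7 = 0, so t = (52.91 + √(52.91² + 2·9.70·53.7)) / 9.70 = (52.91 + 61.98) / 9.70 = 11.84 s.

11.84 s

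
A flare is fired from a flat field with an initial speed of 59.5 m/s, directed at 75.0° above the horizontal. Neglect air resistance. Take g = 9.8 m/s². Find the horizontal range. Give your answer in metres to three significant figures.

vₓ = 59.50 cos 75.0° = 15.40 m/s; v_y0 = 59.50 sin 75.0° = 57.47 m/s.
Time aloft: T = 2 v_y0 / g = 2 × 57.47 / 9.80 = 11.73 s.
Horizontal distance R = vₓ T = 15.40 × 11.73 = 180.6 m.

181 m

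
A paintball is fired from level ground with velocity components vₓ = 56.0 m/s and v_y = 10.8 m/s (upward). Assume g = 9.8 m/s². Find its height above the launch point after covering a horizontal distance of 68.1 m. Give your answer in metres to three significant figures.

5.89 m

x = vₓ t ⇒ t = 68.1/56.00 = 1.216 s.
Height: y = v_y0 t − ½ g t² = 10.80 × 1.216 − 4.900 × 1.216² = 13.13 − 7.246 = 5.887 m.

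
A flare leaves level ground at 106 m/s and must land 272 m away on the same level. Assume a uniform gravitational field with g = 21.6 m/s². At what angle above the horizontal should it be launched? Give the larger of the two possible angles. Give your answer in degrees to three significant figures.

74.2°

R = v₀² sin 2θ / g gives sin 2θ = gR/v₀² = 21.6·272/106² = 0.5229.
2θ = 31.53° or 180° − 31.53° = 148.5°, so θ = 15.76° or 74.24°.
The larger angle is 74.24°.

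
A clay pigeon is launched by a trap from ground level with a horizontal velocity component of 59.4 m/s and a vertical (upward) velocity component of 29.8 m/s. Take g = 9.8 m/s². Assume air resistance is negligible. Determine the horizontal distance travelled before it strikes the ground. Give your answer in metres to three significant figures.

361 m

Time aloft: T = 2 v_y0 / g = 2 × 29.80 / 9.80 = 6.082 s.
Horizontal distance R = vₓ T = 59.40 × 6.082 = 361.2 m.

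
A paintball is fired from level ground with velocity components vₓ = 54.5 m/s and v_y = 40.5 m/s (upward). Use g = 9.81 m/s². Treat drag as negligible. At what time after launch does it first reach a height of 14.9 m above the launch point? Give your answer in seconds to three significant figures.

0.386 s

Set y = v_y0 t − ½ g t² = 14.9: 4.905 t² − 40.50 t + 14.9 = 0.
Quadratic formula: t = (40.50 ± √1347.9) / 9.81 = (40.50 ± 36.71) / 9.81 → t = 0.3859 s or 7.871 s.
The first (ascending) time is 0.3859 s.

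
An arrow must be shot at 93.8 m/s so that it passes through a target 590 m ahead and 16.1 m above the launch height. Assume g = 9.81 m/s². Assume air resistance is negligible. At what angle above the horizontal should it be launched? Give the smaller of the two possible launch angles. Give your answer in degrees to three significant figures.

22.4°

Trajectory: y = x tanθ − g x² (1 + tan²θ)/(2v₀²). With x = 590, y = 16.1, v₀ = 93.8, g = 9.81:
194.1 tan²θ − 590 tanθ + (210.2) = 0.
tanθ = [590 ± √(590² − 4 × 194.1 × (210.2))] / (2 × 194.1) = (590 ± 430.1) / 388.1, giving tanθ = 0.4120 or 2.628.
θ = 22.39° or 69.17°; the smaller is 22.39°.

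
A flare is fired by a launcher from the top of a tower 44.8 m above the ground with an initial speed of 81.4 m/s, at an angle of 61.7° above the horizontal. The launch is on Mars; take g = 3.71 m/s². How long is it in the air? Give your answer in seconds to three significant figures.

39.3 s

Horizontal component vₓ = 81.40 cos 61.7° = 38.59 m/s; vertical v_y0 = 81.40 sin 61.7° = 71.67 m/s.
With up positive and y = 0 at the ground: y(t) = 44.8 + (71.67) t − 1.855 t². Setting y = 0 and taking the positive root: t = [71.67 + √(71.67² + 2·3.71·44.8)] / 3.71 = (71.67 + 73.95) / 3.71 = 39.25 s.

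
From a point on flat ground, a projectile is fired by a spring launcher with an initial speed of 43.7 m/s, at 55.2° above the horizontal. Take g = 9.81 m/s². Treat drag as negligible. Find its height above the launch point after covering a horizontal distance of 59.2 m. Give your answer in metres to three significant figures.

57.5 m

vₓ = 43.70 cos 55.2° = 24.94 m/s; v_y0 = 43.70 sin 55.2° = 35.88 m/s.
Time to reach x = 59.2 m: t = x/vₓ = 59.2/24.94 = 2.374 s.
Height: y = v_y0 t − ½ g t² = 35.88 × 2.374 − 4.905 × 2.374² = 85.18 − 27.64 = 57.54 m.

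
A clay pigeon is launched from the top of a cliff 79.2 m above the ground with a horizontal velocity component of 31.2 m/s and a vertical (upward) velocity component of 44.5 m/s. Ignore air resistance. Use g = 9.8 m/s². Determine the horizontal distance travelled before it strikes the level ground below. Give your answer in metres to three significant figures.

With up positive and y = 0 at the ground: y(t) = 79.2 + (44.50) t − 4.900 t². Setting y = 0 and taking the positive root: t = [44.50 + √(44.50² + 2·9.80·79.2)] / 9.80 = (44.50 + 59.44) / 9.80 = 10.61 s.
Horizontal distance: R = vₓ t = 31.20 × 10.61 = 330.9 m.

331 m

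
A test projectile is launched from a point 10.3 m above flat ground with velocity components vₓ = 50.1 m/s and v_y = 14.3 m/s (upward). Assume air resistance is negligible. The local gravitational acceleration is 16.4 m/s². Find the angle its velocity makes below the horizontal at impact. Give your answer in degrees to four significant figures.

With up positive and y = 0 at the ground: y(t) = 10.3 + (14.30) t − 8.200 t². Setting y = 0 and taking the positive root: t = [14.30 + √(14.30² + 2·16.4·10.3)] / 16.4 = (14.30 + 23.29) / 16.4 = 2.292 s.
At impact: v_y = v_y0 − g t = −23.29 m/s; vₓ = 50.10 m/s.
Angle below horizontal: arctan(|v_y|/vₓ) = arctan(23.29/50.10) = 24.93°.

24.93°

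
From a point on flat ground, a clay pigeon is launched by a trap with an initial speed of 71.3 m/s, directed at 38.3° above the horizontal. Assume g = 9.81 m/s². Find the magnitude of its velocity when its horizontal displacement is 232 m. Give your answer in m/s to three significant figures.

56.1 m/s

Components: vₓ = 71.30 cos 38.3° = 55.95 m/s, v_y0 = 71.30 sin 38.3° = 44.19 m/s.
Time to reach x = 232 m: t = x/vₓ = 232/55.95 = 4.146 s.
Vertical velocity there: v_y = v_y0 − g t = 44.19 − 9.81 × 4.146 = 3.516 m/s.
Speed: √(vₓ² + v_y²) = √(55.95² + 3.516²) = 56.06 m/s.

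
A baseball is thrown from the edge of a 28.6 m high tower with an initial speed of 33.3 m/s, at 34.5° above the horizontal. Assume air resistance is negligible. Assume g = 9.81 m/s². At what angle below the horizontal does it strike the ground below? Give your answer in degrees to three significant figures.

vₓ = 33.30 cos 34.5° = 27.44 m/s; v_y0 = 33.30 sin 34.5° = 18.86 m/s.
With up positive and y = 0 at the ground: y(t) = 28.6 + (18.86) t − 4.905 t². Setting y = 0 and taking the positive root: t = [18.86 + √(18.86² + 2·9.81·28.6)] / 9.81 = (18.86 + 30.28) / 9.81 = 5.009 s.
At impact: v_y = v_y0 − g t = −30.28 m/s; vₓ = 27.44 m/s.
Angle below horizontal: arctan(|v_y|/vₓ) = arctan(30.28/27.44) = 47.81°.

47.8°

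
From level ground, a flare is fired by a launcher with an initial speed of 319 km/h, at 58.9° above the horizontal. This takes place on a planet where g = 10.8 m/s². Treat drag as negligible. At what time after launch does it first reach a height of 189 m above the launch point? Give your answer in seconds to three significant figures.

3.24 s

Convert: 319 km/h = 319/3.6 = 88.61 m/s.
Components: vₓ = 88.61 cos 58.9° = 45.77 m/s, v_y0 = 88.61 sin 58.9° = 75.87 m/s.
Require v_y0 t − ½ g t² = 189, i.e. 5.400 t² − 75.87 t + 189 = 0.
Quadratic formula: t = (75.87 ± √1674.6) / 10.8 = (75.87 ± 40.92) / 10.8 → t = 3.236 s or 10.81 s.
The first (ascending) time is 3.236 s.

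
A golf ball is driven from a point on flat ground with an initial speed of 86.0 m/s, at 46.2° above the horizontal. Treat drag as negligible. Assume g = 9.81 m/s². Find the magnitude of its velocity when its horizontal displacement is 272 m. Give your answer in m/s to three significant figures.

62.0 m/s

Resolve: vₓ = 86.00 cos 46.2° = 59.52 m/s and v_y0 = 86.00 sin 46.2° = 62.07 m/s.
x = vₓ t ⇒ t = 272/59.52 = 4.570 s.
Vertical velocity there: v_y = v_y0 − g t = 62.07 − 9.81 × 4.570 = 17.24 m/s.
Speed: √(vₓ² + v_y²) = √(59.52² + 17.24²) = 61.97 m/s.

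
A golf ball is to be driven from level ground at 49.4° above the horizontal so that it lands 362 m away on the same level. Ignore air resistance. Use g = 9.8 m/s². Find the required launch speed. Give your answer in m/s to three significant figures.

On level ground R = v₀² sin 2θ / g ⇒ v₀ = √(gR / sin 2θ).
v₀ = √(9.80 × 362 / sin 98.80°) = √(3548 / 0.9882) = √3589.9 = 59.92 m/s.

59.9 m/s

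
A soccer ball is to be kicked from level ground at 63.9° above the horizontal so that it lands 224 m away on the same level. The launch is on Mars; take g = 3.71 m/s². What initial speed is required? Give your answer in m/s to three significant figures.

32.4 m/s

Level-ground range: R = v₀² sin(2θ)/g, so v₀ = √(gR / sin 2θ).
v₀ = √(3.71 × 224 / sin 127.8°) = √(831.0 / 0.7902) = √1051.7 = 32.43 m/s.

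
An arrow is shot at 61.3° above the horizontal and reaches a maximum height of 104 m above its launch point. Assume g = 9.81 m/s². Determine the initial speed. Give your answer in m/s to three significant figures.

51.5 m/s

At the peak v_y = 0, so v_y0 = √(2gH) = √(2 × 9.81 × 104) = 45.17 m/s.
v_y0 = v₀ sin θ ⇒ v₀ = 45.17 / sin 61.3° = 51.50 m/s.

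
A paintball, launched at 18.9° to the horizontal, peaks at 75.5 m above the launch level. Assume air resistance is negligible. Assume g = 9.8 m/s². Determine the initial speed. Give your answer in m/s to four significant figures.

118.8 m/s

At the peak v_y = 0, so v_y0 = √(2gH) = √(2 × 9.80 × 75.5) = 38.47 m/s.
v_y0 = v₀ sin θ ⇒ v₀ = 38.47 / sin 18.9° = 118.8 m/s.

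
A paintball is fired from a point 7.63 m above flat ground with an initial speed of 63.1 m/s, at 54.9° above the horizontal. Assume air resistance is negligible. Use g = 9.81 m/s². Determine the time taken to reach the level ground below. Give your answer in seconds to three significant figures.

Resolve: vₓ = 63.10 cos 54.9° = 36.28 m/s and v_y0 = 63.10 sin 54.9° = 51.63 m/s.
The projectile lands when y = 7.63 + (51.63) t − ½·9.81·t² = 0. Positive root: t = (51.63 + √(51.63² + 2·9.81·7.63)) / 9.81 = (51.63 + 53.06) / 9.81 = 10.67 s.

10.7 s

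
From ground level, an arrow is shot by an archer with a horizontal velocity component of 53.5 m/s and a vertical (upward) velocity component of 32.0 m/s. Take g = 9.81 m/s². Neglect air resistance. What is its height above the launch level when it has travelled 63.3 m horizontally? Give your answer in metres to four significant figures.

Time to reach x = 63.3 m: t = x/vₓ = 63.3/53.50 = 1.183 s.
Height: y = v_y0 t − ½ g t² = 32.00 × 1.183 − 4.905 × 1.183² = 37.86 − 6.867 = 31.00 m.

31.00 m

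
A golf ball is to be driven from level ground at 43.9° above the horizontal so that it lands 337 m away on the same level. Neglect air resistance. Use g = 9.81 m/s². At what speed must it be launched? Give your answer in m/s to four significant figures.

From R = (v₀² / g) sin 2θ: v₀ = √(gR / sin 2θ).
v₀ = √(9.81 × 337 / sin 87.80°) = √(3306 / 0.9993) = √3308.4 = 57.52 m/s.

57.52 m/s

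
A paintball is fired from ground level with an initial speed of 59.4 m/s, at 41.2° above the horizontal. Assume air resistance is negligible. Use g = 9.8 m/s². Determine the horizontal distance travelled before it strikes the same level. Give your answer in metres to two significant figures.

Resolve: vₓ = 59.40 cos 41.2° = 44.69 m/s and v_y0 = 59.40 sin 41.2° = 39.13 m/s.
Flight time T = 2 v_y0 / g = 7.985 s.
Range: R = vₓ T = 44.69 × 7.985 = 356.9 m.

360 m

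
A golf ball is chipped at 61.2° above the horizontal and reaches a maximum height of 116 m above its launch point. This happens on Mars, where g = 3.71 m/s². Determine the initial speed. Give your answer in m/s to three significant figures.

33.5 m/s

At the peak v_y = 0, so v_y0 = √(2gH) = √(2 × 3.71 × 116) = 29.34 m/s.
v_y0 = v₀ sin θ ⇒ v₀ = 29.34 / sin 61.2° = 33.48 m/s.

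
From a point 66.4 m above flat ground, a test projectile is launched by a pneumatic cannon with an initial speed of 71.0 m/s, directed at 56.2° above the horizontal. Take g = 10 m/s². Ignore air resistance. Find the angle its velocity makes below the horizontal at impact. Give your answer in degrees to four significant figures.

Components: vₓ = 71.00 cos 56.2° = 39.50 m/s, v_y0 = 71.00 sin 56.2° = 59.00 m/s.
With up positive and y = 0 at the ground: y(t) = 66.4 + (59.00) t − 5.000 t². Setting y = 0 and taking the positive root: t = [59.00 + √(59.00² + 2·10.0·66.4)] / 10.0 = (59.00 + 69.35) / 10.0 = 12.83 s.
At impact: v_y = v_y0 − g t = −69.35 m/s; vₓ = 39.50 m/s.
Angle below horizontal: arctan(|v_y|/vₓ) = arctan(69.35/39.50) = 60.34°.

60.34°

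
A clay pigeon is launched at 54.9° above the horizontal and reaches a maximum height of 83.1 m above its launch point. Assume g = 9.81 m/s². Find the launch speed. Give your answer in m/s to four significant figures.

At the peak v_y = 0, so v_y0 = √(2gH) = √(2 × 9.81 × 83.1) = 40.38 m/s.
v_y0 = v₀ sin θ ⇒ v₀ = 40.38 / sin 54.9° = 49.35 m/s.

49.35 m/s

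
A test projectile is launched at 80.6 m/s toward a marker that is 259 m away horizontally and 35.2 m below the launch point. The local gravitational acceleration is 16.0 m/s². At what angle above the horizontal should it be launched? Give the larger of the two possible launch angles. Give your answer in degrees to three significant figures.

71.2°

Trajectory: y = x tanθ − g x² (1 + tan²θ)/(2v₀²). With x = 259, y = −35.2, v₀ = 80.6, g = 16.0:
82.61 tan²θ − 259 tanθ + (47.41) = 0.
tanθ = [259 ± √(259² − 4 × 82.61 × (47.41))] / (2 × 82.61) = (259 ± 226.8) / 165.2, giving tanθ = 0.1952 or 2.940.
θ = 11.04° or 71.22°; the larger is 71.22°.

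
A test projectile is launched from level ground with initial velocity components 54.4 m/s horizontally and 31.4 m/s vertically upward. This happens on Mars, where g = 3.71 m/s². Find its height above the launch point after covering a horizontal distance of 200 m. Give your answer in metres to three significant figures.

Time to reach x = 200 m: t = x/vₓ = 200/54.40 = 3.676 s.
Height: y = v_y0 t − ½ g t² = 31.40 × 3.676 − 1.855 × 3.676² = 115.4 − 25.07 = 90.37 m.

90.4 m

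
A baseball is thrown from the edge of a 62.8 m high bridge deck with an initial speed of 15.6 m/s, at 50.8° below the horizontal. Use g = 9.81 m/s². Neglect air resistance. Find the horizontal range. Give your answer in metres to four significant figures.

25.16 m

Components: vₓ = 15.60 cos 50.8° = 9.860 m/s, v_y0 = −12.09 m/s (downward).
With up positive and y = 0 at the ground: y(t) = 62.8 + (−12.09) t − 4.905 t². Setting y = 0 and taking the positive root: t = [−12.09 + √(12.09² + 2·9.81·62.8)] / 9.81 = (−12.09 + 37.13) / 9.81 = 2.552 s.
Horizontal distance: R = vₓ t = 9.860 × 2.552 = 25.16 m.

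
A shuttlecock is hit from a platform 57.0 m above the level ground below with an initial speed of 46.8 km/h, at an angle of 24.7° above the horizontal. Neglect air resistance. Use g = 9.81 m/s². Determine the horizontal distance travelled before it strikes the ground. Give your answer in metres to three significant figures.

Convert: 46.8 km/h = 46.8/3.6 = 13.00 m/s.
Components: vₓ = 13.00 cos 24.7° = 11.81 m/s, v_y0 = 13.00 sin 24.7° = 5.432 m/s.
The projectile lands when y = 57.0 + (5.432) t − ½·9.81·t² = 0. Positive root: t = (5.432 + √(5.432² + 2·9.81·57.0)) / 9.81 = (5.432 + 33.88) / 9.81 = 4.007 s.
Horizontal distance: R = vₓ t = 11.81 × 4.007 = 47.33 m.

47.3 m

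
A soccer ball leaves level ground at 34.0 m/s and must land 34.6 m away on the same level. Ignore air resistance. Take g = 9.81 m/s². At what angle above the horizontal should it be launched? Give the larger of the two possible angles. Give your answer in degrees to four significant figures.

81.46°

From R = (v₀²/g) sin 2θ: sin 2θ = 9.81 × 34.6 / 1156.0 = 0.2936.
2θ = 17.07° or 180° − 17.07° = 162.9°, so θ = 8.537° or 81.46°.
The larger angle is 81.46°.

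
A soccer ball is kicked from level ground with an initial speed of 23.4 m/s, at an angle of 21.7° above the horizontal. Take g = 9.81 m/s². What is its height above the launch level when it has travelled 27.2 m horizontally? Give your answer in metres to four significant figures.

3.147 m

Components: vₓ = 23.40 cos 21.7° = 21.74 m/s, v_y0 = 23.40 sin 21.7° = 8.652 m/s.
x = vₓ t ⇒ t = 27.2/21.74 = 1.251 s.
Height: y = v_y0 t − ½ g t² = 8.652 × 1.251 − 4.905 × 1.251² = 10.82 − 7.677 = 3.147 m.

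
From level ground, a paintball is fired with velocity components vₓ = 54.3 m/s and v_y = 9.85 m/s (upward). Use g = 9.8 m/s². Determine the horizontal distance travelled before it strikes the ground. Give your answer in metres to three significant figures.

Time aloft: T = 2 v_y0 / g = 2 × 9.850 / 9.80 = 2.010 s.
Horizontal distance R = vₓ T = 54.30 × 2.010 = 109.2 m.

109 m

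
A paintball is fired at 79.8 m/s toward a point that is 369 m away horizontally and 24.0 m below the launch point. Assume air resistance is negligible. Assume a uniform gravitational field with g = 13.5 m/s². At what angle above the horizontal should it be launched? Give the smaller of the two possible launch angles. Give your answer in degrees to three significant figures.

Trajectory: y = x tanθ − g x² (1 + tan²θ)/(2v₀²). With x = 369, y = −24.0, v₀ = 79.8, g = 13.5:
144.3 tan²θ − 369 tanθ + (120.3) = 0.
tanθ = [369 ± √(369² − 4 × 144.3 × (120.3))] / (2 × 144.3) = (369 ± 258.3) / 288.7, giving tanθ = 0.3837 or 2.173.
θ = 20.99° or 65.29°; the smaller is 20.99°.

21.0°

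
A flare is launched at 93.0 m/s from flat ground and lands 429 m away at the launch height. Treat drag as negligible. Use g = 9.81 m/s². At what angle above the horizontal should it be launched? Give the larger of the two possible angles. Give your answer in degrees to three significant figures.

75.4°

Level-ground range R = v₀² sin(2θ)/g ⇒ sin(2θ) = gR/v₀² = 9.81 × 429 / 93.0² = 0.4866.
2θ = 29.12° or 180° − 29.12° = 150.9°, so θ = 14.56° or 75.44°.
The larger angle is 75.44°.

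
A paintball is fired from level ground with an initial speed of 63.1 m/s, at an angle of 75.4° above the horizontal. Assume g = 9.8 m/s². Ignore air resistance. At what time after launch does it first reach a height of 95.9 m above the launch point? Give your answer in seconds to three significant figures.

Horizontal component vₓ = 63.10 cos 75.4° = 15.91 m/s; vertical v_y0 = 63.10 sin 75.4° = 61.06 m/s.
Height y(t) = 61.06 t − 4.900 t² = 95.9 gives 4.900 t² − 61.06 t + 95.9 = 0.
t = [61.06 ± √(61.06² − 2·9.80·95.9)] / 9.80 = (61.06 ± 43.00) / 9.80, so t = 1.843 s or t = 10.62 s.
The first (ascending) time is 1.843 s.

1.84 s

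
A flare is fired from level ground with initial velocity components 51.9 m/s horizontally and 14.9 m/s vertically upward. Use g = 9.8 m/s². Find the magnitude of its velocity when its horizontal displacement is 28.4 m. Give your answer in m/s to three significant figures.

At x = 28.4 m, t = x/vₓ = 28.4/51.90 = 0.5472 s.
Vertical velocity there: v_y = v_y0 − g t = 14.90 − 9.80 × 0.5472 = 9.537 m/s.
Speed: √(vₓ² + v_y²) = √(51.90² + 9.537²) = 52.77 m/s.

52.8 m/s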